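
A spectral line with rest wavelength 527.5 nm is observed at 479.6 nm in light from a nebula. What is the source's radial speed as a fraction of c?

λ'/λ₀ = 0.9092 < 1 (blueshift), so the source is approaching.
λ'/λ₀ = √((1 − β)/(1 + β)) for an approaching source ⇒ β = (1 − r²)/(1 + r²) with r = λ'/λ₀.
β = (1 − 0.8266)/(1 + 0.8266) ≈ 0.095.

0.095c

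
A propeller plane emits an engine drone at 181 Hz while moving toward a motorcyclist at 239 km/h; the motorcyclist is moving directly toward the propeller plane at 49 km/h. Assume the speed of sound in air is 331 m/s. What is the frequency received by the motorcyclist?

239 km/h = 66.39 m/s; 49 km/h = 13.61 m/s.
General Doppler shift: f' = f · (v + v_o)/(v − v_s).
f' = 181 × (331 + 13.61)/(331 − 66.39) = 181 × 344.61/264.61 ≈ 236 Hz.

236 Hz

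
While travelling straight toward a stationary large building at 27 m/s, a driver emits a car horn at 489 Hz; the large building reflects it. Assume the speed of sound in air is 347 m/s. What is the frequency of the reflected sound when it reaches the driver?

572 Hz

The large building receives the sound from a moving source: f₁ = f₀ · v/(v − v_e) = 489 × 347/320 ≈ 530 Hz.
On the return leg the driver is a moving observer: f₂ = f₁ · (v + v_e)/v = 530 × 374/347 ≈ 572 Hz.
Equivalently f₂ = f₀ · (v + v_e)/(v − v_e).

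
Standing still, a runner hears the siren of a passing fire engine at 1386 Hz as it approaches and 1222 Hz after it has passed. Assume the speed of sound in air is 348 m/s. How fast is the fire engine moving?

f₁/f₂ = (v + v_s)/(v − v_s), so v_s = v · (f₁ − f₂)/(f₁ + f₂).
v_s = 348 × (1386 − 1222)/(1386 + 1222) = 348 × 164/2608 ≈ 21.9 m/s.

21.9 m/s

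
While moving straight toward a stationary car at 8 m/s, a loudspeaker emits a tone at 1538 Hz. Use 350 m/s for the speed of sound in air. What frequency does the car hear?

Moving source, stationary observer: f' = f · v/(v − v_s) since the source is approaching.
f' = 1538 × 350/(350 − 8) = 1538 × 350/342 ≈ 1574 Hz.

1574 Hz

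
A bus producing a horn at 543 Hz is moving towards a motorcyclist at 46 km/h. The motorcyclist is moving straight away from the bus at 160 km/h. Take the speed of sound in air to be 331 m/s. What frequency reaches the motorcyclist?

46 km/h = 12.78 m/s; 160 km/h = 44.44 m/s.
Both move, so f' = f · (v − v_o)/(v − v_s).
f' = 543 × (331 − 44.44)/(331 − 12.78) = 543 × 286.56/318.22 ≈ 489 Hz.

489 Hz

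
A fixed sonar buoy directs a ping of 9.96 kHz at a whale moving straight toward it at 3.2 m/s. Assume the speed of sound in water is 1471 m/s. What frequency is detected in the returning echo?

10.00 kHz

At the whale (a moving observer), f₁ = f₀ · (v + u)/v = 9.96 × 1474.2/1471 ≈ 9.98 kHz.
The reflection then acts as a moving source: f₂ = f₁ · v/(v − u) ≈ 10.00 kHz.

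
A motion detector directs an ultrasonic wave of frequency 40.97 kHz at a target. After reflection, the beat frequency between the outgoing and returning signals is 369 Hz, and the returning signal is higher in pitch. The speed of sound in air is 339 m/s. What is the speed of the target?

1.52 m/s

Double Doppler shift off a moving reflector: f₂ = f₀ · (v + u)/(v − u) (u > 0 toward emitter).
Returning signal is higher, so f₂ = f₀ + Δf = 40970 + 369 = 41339 Hz.
Rearranging, u = v · (f₂ − f₀)/(f₂ + f₀) = 339 × 369/82309 ≈ 1.52 m/s.
So the target is moving at 1.52 m/s toward the emitter.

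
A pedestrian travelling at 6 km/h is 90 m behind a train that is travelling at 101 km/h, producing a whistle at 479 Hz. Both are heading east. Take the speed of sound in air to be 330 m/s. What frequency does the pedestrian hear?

101 km/h = 28.06 m/s; 6 km/h = 1.667 m/s.
The pedestrian is behind, so the train is moving away from it while the pedestrian is moving toward the train.
Both move, so f' = f · (v + v_o)/(v + v_s).
f' = 479 × (330 + 1.667)/(330 + 28.06) = 479 × 331.67/358.06 ≈ 444 Hz.

444 Hz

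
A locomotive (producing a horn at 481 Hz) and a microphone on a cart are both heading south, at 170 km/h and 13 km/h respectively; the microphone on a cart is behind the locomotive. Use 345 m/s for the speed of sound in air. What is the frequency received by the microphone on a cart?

170 km/h = 47.22 m/s; 13 km/h = 3.611 m/s.
The microphone on a cart is behind, so the locomotive is moving away from it while the microphone on a cart is moving toward the locomotive.
General Doppler shift: f' = f · (v + v_o)/(v + v_s).
f' = 481 × (345 + 3.611)/(345 + 47.22) = 481 × 348.61/392.22 ≈ 428 Hz.

428 Hz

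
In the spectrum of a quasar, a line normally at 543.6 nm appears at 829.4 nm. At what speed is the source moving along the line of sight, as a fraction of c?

λ'/λ₀ = 1.5258 > 1 (redshift), so the source is receding.
λ'/λ₀ = √((1 + β)/(1 − β)) for a receding source ⇒ β = (r² − 1)/(r² + 1) with r = λ'/λ₀.
β = (2.3279 − 1)/(2.3279 + 1) ≈ 0.399.

0.399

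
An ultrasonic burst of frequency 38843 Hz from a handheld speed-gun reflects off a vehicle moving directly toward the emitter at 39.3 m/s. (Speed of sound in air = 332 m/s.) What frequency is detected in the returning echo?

At the vehicle (a moving observer), f₁ = f₀ · (v + u)/v = 38843 × 371.3/332 ≈ 43441 Hz.
The reflection then acts as a moving source: f₂ = f₁ · v/(v − u) ≈ 49274 Hz.
Equivalently f₂ = f₀ · (v + u)/(v − u).

49274 Hz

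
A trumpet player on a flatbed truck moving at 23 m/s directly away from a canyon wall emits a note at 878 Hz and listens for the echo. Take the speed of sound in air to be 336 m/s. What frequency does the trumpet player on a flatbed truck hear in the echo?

The canyon wall receives the sound from a moving source: f₁ = f₀ · v/(v + v_e) = 878 × 336/359 ≈ 822 Hz.
On the return leg the trumpet player on a flatbed truck is a moving observer: f₂ = f₁ · (v − v_e)/v = 822 × 313/336 ≈ 765 Hz.

765 Hz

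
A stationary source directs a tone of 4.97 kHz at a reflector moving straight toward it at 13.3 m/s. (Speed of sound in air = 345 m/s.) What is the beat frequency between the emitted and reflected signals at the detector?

399 Hz

The reflector first receives the wave as a moving observer: f₁ = f₀ · (v + u)/v = 4.97 × (345 + 13.3)/345 ≈ 5.162 kHz.
On reflection it acts as a source moving toward the stationary detector: f₂ = f₁ · v/(v − u) = 5.162 × 345/331.7 ≈ 5.369 kHz.
Equivalently f₂ = f₀ · (v + u)/(v − u).
Beat frequency (with f₀ = 4970 Hz): |f₂ − f₀| = 2u·f₀/(v − u) = 2 × 13.3 × 4970/331.7 ≈ 399 Hz.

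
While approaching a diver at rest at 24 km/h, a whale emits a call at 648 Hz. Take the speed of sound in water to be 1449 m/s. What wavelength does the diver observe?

24 km/h = 6.667 m/s.
Moving source, stationary observer: f' = f · v/(v − v_s) since the source is approaching.
f' = 648 × 1449/(1449 − 6.667) ≈ 651 Hz.
λ' = v/f' = 1449/650.995 ≈ 2.23 m.

2.23 m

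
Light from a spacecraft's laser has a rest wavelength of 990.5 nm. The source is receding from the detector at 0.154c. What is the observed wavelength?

Relativistic Doppler for wavelength: λ' = λ₀ · √((1 + β)/(1 − β)).
λ' = 990.5 × √(1.1540/0.8460) = 990.5 × 1.16793 ≈ 1156.8 nm.

1156.8 nm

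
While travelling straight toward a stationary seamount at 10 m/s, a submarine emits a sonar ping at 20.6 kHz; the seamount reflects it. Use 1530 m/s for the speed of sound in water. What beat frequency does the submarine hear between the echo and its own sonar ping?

271 Hz

The seamount receives the sound from a moving source: f₁ = f₀ · v/(v − v_e) = 20.6 × 1530/1520 ≈ 20.736 kHz.
On the return leg the submarine is a moving observer: f₂ = f₁ · (v + v_e)/v = 20.736 × 1540/1530 ≈ 20.871 kHz.
Equivalently f₂ = f₀ · (v + v_e)/(v − v_e).
Beat against the emitted tone (with f₀ = 20600 Hz): |f₂ − f₀| = 2v_e·f₀/(v − v_e) = 2 × 10 × 20600/1520 ≈ 271 Hz.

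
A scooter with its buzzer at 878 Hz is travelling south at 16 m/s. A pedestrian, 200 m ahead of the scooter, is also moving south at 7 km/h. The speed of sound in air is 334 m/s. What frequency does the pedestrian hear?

917 Hz

7 km/h = 1.944 m/s.
The pedestrian is ahead, so the scooter is moving toward it while the pedestrian is moving away from the scooter.
General Doppler shift: f' = f · (v − v_o)/(v − v_s).
f' = 878 × (334 − 1.944)/(334 − 16) = 878 × 332.06/318 ≈ 917 Hz.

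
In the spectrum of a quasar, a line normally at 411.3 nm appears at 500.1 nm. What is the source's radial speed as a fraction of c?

λ'/λ₀ = 1.2159 > 1 (redshift), so the source is receding.
λ'/λ₀ = √((1 + β)/(1 − β)) for a receding source ⇒ β = (r² − 1)/(r² + 1) with r = λ'/λ₀.
β = (1.4784 − 1)/(1.4784 + 1) ≈ 0.193.

0.193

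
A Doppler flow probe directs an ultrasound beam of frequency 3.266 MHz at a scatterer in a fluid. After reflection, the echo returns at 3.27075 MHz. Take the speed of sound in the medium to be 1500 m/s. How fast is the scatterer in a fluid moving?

1.09 m/s

Double Doppler shift off a moving reflector: f₂ = f₀ · (v + u)/(v − u) (u > 0 toward emitter).
Rearranging, u = v · (f₂ − f₀)/(f₂ + f₀) = 1500 × 0.00475/6.53675 ≈ 1.09 m/s.
So the scatterer in a fluid is moving at 1.09 m/s toward the emitter.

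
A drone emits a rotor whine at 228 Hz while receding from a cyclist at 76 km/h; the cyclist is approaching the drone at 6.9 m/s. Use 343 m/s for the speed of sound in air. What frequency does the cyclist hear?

76 km/h = 21.11 m/s.
With source receding and observer approaching, f' = f · (v + v_o)/(v + v_s).
f' = 228 × (343 + 6.9)/(343 + 21.11) = 228 × 349.9/364.11 ≈ 219 Hz.

219 Hz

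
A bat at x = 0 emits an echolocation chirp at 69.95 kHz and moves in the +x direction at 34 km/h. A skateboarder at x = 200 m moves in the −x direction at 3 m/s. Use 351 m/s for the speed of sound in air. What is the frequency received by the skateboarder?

34 km/h = 9.444 m/s.
The observer lies on the +x side, so the source is heading toward the observer and the observer is heading toward the source.
General Doppler shift: f' = f · (v + v_o)/(v − v_s).
f' = 69.95 × (351 + 3)/(351 − 9.444) = 69.95 × 354/341.56 ≈ 72.5 kHz.

72.5 kHz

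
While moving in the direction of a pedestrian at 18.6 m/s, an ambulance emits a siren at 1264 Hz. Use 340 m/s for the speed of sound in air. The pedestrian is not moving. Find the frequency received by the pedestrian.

1337 Hz

With the source moving toward a stationary observer, f' = f · v/(v − v_s).
f' = 1264 × 340/(340 − 18.6) = 1264 × 340/321.4 ≈ 1337 Hz.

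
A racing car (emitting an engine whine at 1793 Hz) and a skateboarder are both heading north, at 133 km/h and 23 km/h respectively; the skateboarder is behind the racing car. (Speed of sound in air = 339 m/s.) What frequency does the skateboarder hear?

133 km/h = 36.94 m/s; 23 km/h = 6.389 m/s.
The skateboarder is behind, so the racing car is moving away from it while the skateboarder is moving toward the racing car.
Both move, so f' = f · (v + v_o)/(v + v_s).
f' = 1793 × (339 + 6.389)/(339 + 36.94) = 1793 × 345.39/375.94 ≈ 1647 Hz.

1647 Hz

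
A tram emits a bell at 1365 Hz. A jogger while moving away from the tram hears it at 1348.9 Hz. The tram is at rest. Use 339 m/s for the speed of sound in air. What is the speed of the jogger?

f' = f · (v − v_o)/v ⇒ v_o = v · |f'/f − 1|.
v_o = 339 × |1348.9/1365 − 1| = 339 × 0.01179 ≈ 4.0 m/s.

4.0 m/s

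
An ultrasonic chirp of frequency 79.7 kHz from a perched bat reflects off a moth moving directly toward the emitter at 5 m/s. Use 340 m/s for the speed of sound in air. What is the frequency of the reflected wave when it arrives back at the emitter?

The moth first receives the wave as a moving observer: f₁ = f₀ · (v + u)/v = 79.7 × (340 + 5)/340 ≈ 80.9 kHz.
The reflection then acts as a moving source: f₂ = f₁ · v/(v − u) ≈ 82.1 kHz.

82.1 kHz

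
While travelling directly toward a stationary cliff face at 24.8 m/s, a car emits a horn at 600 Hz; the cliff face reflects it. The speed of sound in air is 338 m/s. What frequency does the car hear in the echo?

695 Hz

The cliff face receives the sound from a moving source: f₁ = f₀ · v/(v − v_e) = 600 × 338/313.2 ≈ 648 Hz.
On the return leg the car is a moving observer: f₂ = f₁ · (v + v_e)/v = 648 × 362.8/338 ≈ 695 Hz.
Equivalently f₂ = f₀ · (v + v_e)/(v − v_e).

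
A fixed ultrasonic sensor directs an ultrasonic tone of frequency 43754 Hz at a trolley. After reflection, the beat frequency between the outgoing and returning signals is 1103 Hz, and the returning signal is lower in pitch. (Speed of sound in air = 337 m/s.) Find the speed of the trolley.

4.3 m/s

Double Doppler shift off a moving reflector: f₂ = f₀ · (v + u)/(v − u) (u > 0 toward emitter).
Returning signal is lower, so f₂ = f₀ − Δf = 43754 − 1103 = 42651 Hz.
Rearranging, u = v · (f₂ − f₀)/(f₂ + f₀) = 337 × -1103/86405 ≈ -4.3 m/s.
So the trolley is moving at 4.3 m/s away from the emitter.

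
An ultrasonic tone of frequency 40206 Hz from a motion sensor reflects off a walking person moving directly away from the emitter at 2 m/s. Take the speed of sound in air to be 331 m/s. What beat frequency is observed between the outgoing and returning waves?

483 Hz

At the walking person (a moving observer), f₁ = f₀ · (v − u)/v = 40206 × 329/331 ≈ 39963 Hz.
On reflection it acts as a source moving away from the stationary detector: f₂ = f₁ · v/(v + u) = 39963 × 331/333 ≈ 39723 Hz.
Equivalently f₂ = f₀ · (v − u)/(v + u).
Beat frequency: |f₂ − f₀| = 2u·f₀/(v + u) = 2 × 2 × 40206/333 ≈ 483 Hz.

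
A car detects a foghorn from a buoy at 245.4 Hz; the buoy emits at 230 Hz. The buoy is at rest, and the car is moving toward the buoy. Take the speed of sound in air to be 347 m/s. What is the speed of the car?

23.2 m/s

f' = f · (v + v_o)/v ⇒ v_o = v · |f'/f − 1|.
v_o = 347 × |245.4/230 − 1| = 347 × 0.06696 ≈ 23.2 m/s.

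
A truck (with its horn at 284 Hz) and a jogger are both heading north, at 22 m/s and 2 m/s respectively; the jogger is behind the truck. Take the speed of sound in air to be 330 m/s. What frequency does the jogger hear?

268 Hz

The jogger is behind, so the truck is moving away from it while the jogger is moving toward the truck.
Both move, so f' = f · (v + v_o)/(v + v_s).
f' = 284 × (330 + 2)/(330 + 22) = 284 × 332/352 ≈ 268 Hz.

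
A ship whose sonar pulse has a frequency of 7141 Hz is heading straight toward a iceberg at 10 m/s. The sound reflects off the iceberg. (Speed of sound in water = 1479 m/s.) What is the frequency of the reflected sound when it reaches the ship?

The iceberg receives the sound from a moving source: f₁ = f₀ · v/(v − v_e) = 7141 × 1479/1469 ≈ 7190 Hz.
On the return leg the ship is a moving observer: f₂ = f₁ · (v + v_e)/v = 7190 × 1489/1479 ≈ 7238 Hz.
Equivalently f₂ = f₀ · (v + v_e)/(v − v_e).

7238 Hz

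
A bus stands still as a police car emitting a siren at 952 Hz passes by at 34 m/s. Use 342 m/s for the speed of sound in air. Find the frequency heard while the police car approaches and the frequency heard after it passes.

1057 Hz approaching; 866 Hz receding

Approaching: f₁ = f · v/(v − v_s) = 952 × 342/308 ≈ 1057 Hz.
Receding: f₂ = f · v/(v + v_s) = 952 × 342/376 ≈ 866 Hz.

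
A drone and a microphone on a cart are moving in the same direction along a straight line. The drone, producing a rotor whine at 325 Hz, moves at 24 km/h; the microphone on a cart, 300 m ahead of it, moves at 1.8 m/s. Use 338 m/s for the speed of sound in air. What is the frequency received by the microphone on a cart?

24 km/h = 6.667 m/s.
The microphone on a cart is ahead, so the drone is moving toward it while the microphone on a cart is moving away from the drone.
With source approaching and observer receding, f' = f · (v − v_o)/(v − v_s).
f' = 325 × (338 − 1.8)/(338 − 6.667) = 325 × 336.2/331.33 ≈ 330 Hz.

330 Hz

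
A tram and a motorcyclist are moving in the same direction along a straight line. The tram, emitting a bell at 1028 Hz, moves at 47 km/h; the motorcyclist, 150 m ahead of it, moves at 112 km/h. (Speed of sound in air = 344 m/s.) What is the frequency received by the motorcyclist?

972 Hz

47 km/h = 13.06 m/s; 112 km/h = 31.11 m/s.
The motorcyclist is ahead, so the tram is moving toward it while the motorcyclist is moving away from the tram.
General Doppler shift: f' = f · (v − v_o)/(v − v_s).
f' = 1028 × (344 − 31.11)/(344 − 13.06) = 1028 × 312.89/330.94 ≈ 972 Hz.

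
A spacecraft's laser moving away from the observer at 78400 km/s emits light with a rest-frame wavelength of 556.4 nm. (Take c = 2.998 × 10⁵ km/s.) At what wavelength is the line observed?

β = v/c = 78400/299800 = 0.2615.
Relativistic Doppler for wavelength: λ' = λ₀ · √((1 + β)/(1 − β)).
λ' = 556.4 × √(1.2615/0.7385) = 556.4 × 1.30699 ≈ 727.2 nm.

727.2 nm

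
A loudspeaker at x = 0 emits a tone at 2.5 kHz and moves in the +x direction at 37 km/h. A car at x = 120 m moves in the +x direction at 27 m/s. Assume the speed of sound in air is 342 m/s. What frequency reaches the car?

37 km/h = 10.28 m/s.
The observer lies on the +x side, so the source is heading toward the observer and the observer is heading away from the source.
With source approaching and observer receding, f' = f · (v − v_o)/(v − v_s).
f' = 2.5 × (342 − 27)/(342 − 10.28) = 2.5 × 315/331.72 ≈ 2.37 kHz.

2.37 kHz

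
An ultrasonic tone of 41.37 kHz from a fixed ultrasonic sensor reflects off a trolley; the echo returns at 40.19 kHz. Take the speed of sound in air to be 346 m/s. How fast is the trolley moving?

5.0 m/s

Double Doppler shift off a moving reflector: f₂ = f₀ · (v + u)/(v − u) (u > 0 toward emitter).
Rearranging, u = v · (f₂ − f₀)/(f₂ + f₀) = 346 × -1.18/81.56 ≈ -5.0 m/s.
So the trolley is moving at 5.0 m/s away from the emitter.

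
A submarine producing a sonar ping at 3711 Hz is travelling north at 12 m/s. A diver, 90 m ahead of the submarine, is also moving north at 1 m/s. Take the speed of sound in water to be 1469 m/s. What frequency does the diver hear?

3739 Hz

The diver is ahead, so the submarine is moving toward it while the diver is moving away from the submarine.
General Doppler shift: f' = f · (v − v_o)/(v − v_s).
f' = 3711 × (1469 − 1)/(1469 − 12) = 3711 × 1468/1457 ≈ 3739 Hz.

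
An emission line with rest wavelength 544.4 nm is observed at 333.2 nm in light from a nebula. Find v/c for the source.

0.455

λ'/λ₀ = 0.6120 < 1 (blueshift), so the source is approaching.
λ'/λ₀ = √((1 − β)/(1 + β)) for an approaching source ⇒ β = (1 − r²)/(1 + r²) with r = λ'/λ₀.
β = (1 − 0.3746)/(1 + 0.3746) ≈ 0.455.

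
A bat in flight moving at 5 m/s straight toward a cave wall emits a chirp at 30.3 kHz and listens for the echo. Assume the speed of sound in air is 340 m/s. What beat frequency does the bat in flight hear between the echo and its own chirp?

The cave wall receives the sound from a moving source: f₁ = f₀ · v/(v − v_e) = 30.3 × 340/335 ≈ 30.752 kHz.
On the return leg the bat in flight is a moving observer: f₂ = f₁ · (v + v_e)/v = 30.752 × 345/340 ≈ 31.204 kHz.
Beat against the emitted tone (with f₀ = 30300 Hz): |f₂ − f₀| = 2v_e·f₀/(v − v_e) = 2 × 5 × 30300/335 ≈ 904 Hz.

904 Hz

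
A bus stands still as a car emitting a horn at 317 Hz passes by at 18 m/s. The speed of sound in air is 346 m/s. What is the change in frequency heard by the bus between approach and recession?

Approaching: f₁ = f · v/(v − v_s) = 317 × 346/328 ≈ 334.4 Hz.
Receding: f₂ = f · v/(v + v_s) = 317 × 346/364 ≈ 301.3 Hz.
Drop: f₁ − f₂ = 2f·v·v_s/(v² − v_s²) = 2 × 317 × 346 × 18/(346² − 18²) ≈ 33.1 Hz.

33.1 Hz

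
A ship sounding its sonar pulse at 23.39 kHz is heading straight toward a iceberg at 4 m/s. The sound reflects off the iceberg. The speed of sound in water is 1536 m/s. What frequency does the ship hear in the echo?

23.5 kHz

The iceberg receives the sound from a moving source: f₁ = f₀ · v/(v − v_e) = 23.39 × 1536/1532 ≈ 23.5 kHz.
On the return leg the ship is a moving observer: f₂ = f₁ · (v + v_e)/v = 23.5 × 1540/1536 ≈ 23.5 kHz.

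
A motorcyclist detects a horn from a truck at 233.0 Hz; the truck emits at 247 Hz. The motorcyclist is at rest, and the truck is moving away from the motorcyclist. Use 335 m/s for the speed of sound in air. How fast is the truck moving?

f' = f · v/(v + v_s) ⇒ v_s = v · |1 − f/f'|.
v_s = 335 × |1 − 247/233.0| = 335 × 0.06009 ≈ 20.1 m/s.

20.1 m/s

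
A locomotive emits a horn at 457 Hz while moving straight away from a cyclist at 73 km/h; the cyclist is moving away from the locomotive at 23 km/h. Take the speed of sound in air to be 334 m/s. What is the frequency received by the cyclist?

423 Hz

73 km/h = 20.28 m/s; 23 km/h = 6.389 m/s.
General Doppler shift: f' = f · (v − v_o)/(v + v_s).
f' = 457 × (334 − 6.389)/(334 + 20.28) = 457 × 327.61/354.28 ≈ 423 Hz.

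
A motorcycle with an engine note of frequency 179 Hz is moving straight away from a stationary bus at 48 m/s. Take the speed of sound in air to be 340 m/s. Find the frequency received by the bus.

157 Hz

Only the source moves, away from the listener, so f' = f · v/(v + v_s).
f' = 179 × 340/(340 + 48) = 179 × 340/388 ≈ 157 Hz.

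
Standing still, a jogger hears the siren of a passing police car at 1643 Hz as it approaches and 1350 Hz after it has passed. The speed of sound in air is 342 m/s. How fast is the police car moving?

f₁/f₂ = (v + v_s)/(v − v_s), so v_s = v · (f₁ − f₂)/(f₁ + f₂).
v_s = 342 × (1643 − 1350)/(1643 + 1350) = 342 × 293/2993 ≈ 33 m/s.

33 m/s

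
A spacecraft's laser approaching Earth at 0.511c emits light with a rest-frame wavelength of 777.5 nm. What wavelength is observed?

442.3 nm

Relativistic Doppler for wavelength: λ' = λ₀ · √((1 − β)/(1 + β)).
λ' = 777.5 × √(0.4890/1.5110) = 777.5 × 0.56888 ≈ 442.3 nm.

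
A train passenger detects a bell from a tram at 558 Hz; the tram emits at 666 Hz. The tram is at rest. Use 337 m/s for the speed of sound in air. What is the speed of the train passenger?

55 m/s

f' < f, so the train passenger is receding.
f' = f · (v − v_o)/v ⇒ v_o = v · |f'/f − 1|.
v_o = 337 × |558/666 − 1| = 337 × 0.1622 ≈ 55 m/s.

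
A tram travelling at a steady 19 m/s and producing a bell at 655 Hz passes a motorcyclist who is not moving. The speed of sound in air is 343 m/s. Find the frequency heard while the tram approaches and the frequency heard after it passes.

693 Hz approaching; 621 Hz receding

Approaching: f₁ = f · v/(v − v_s) = 655 × 343/324 ≈ 693 Hz.
Receding: f₂ = f · v/(v + v_s) = 655 × 343/362 ≈ 621 Hz.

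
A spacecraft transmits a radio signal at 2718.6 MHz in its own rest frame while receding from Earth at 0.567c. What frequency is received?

Relativistic Doppler for frequency: f' = f₀ · √((1 − β)/(1 + β)).
f' = 2718.6 × √(0.4330/1.5670) = 2718.6 × 0.52567 ≈ 1429.1 MHz.

1429.1 MHz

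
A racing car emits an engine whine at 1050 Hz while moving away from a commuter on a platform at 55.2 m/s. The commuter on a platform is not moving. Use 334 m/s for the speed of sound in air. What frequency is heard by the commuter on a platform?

Moving source, stationary observer: f' = f · v/(v + v_s) since the source is receding.
f' = 1050 × 334/(334 + 55.2) = 1050 × 334/389.2 ≈ 901 Hz.

901 Hz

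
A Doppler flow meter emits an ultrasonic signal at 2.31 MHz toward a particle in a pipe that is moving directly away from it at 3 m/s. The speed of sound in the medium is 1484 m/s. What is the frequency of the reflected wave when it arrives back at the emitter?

At the particle in a pipe (a moving observer), f₁ = f₀ · (v − u)/v = 2.31 × 1481/1484 ≈ 2.305 MHz.
The reflection then acts as a moving source: f₂ = f₁ · v/(v + u) ≈ 2.301 MHz.
Equivalently f₂ = f₀ · (v − u)/(v + u).

2.301 MHz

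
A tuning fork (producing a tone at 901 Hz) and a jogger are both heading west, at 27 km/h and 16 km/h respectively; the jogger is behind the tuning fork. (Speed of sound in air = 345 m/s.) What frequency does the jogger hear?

893 Hz

27 km/h = 7.5 m/s; 16 km/h = 4.444 m/s.
The jogger is behind, so the tuning fork is moving away from it while the jogger is moving toward the tuning fork.
Both move, so f' = f · (v + v_o)/(v + v_s).
f' = 901 × (345 + 4.444)/(345 + 7.5) = 901 × 349.44/352.5 ≈ 893 Hz.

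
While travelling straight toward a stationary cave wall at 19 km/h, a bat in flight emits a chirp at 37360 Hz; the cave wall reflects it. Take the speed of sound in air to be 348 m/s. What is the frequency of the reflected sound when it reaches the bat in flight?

38511 Hz

19 km/h = 5.278 m/s.
The cave wall receives the sound from a moving source: f₁ = f₀ · v/(v − v_e) = 37360 × 348/342.72 ≈ 37935 Hz.
On the return leg the bat in flight is a moving observer: f₂ = f₁ · (v + v_e)/v = 37935 × 353.28/348 ≈ 38511 Hz.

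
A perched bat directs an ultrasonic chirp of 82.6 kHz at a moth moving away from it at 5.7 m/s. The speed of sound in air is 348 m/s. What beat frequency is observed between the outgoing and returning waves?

The moth first receives the wave as a moving observer: f₁ = f₀ · (v − u)/v = 82.6 × (348 − 5.7)/348 ≈ 81.25 kHz.
On reflection it acts as a source moving away from the stationary detector: f₂ = f₁ · v/(v + u) = 81.25 × 348/353.7 ≈ 79.94 kHz.
Equivalently f₂ = f₀ · (v − u)/(v + u).
Beat frequency (with f₀ = 82600 Hz): |f₂ − f₀| = 2u·f₀/(v + u) = 2 × 5.7 × 82600/353.7 ≈ 2662 Hz.

2662 Hz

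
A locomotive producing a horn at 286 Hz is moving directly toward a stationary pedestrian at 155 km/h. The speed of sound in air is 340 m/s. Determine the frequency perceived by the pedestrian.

155 km/h = 43.06 m/s.
With the source moving toward a stationary observer, f' = f · v/(v − v_s).
f' = 286 × 340/(340 − 43.06) = 286 × 340/296.9 ≈ 327 Hz.

327 Hz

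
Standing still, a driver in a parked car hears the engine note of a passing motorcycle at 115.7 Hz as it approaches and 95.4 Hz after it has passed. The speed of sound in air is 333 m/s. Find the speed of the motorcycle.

32 m/s

f₁/f₂ = (v + v_s)/(v − v_s), so v_s = v · (f₁ − f₂)/(f₁ + f₂).
v_s = 333 × (115.7 − 95.4)/(115.7 + 95.4) = 333 × 20.3/211.1 ≈ 32 m/s.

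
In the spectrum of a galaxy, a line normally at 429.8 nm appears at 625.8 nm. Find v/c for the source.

λ'/λ₀ = 1.4560 > 1 (redshift), so the source is receding.
λ'/λ₀ = √((1 + β)/(1 − β)) for a receding source ⇒ β = (r² − 1)/(r² + 1) with r = λ'/λ₀.
β = (2.1200 − 1)/(2.1200 + 1) ≈ 0.359.

0.359c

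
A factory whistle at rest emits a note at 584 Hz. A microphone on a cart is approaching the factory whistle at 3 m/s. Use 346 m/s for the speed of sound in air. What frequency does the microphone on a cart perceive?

589 Hz

Only the observer moves, toward the source, so f' = f · (v + v_o)/v.
f' = 584 × (346 + 3)/346 = 584 × 349/346 ≈ 589 Hz.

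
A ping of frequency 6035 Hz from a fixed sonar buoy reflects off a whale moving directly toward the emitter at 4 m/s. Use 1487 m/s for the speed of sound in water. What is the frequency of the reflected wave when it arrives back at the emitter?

At the whale (a moving observer), f₁ = f₀ · (v + u)/v = 6035 × 1491/1487 ≈ 6051 Hz.
On reflection it acts as a source moving toward the stationary detector: f₂ = f₁ · v/(v − u) = 6051 × 1487/1483 ≈ 6068 Hz.

6068 Hz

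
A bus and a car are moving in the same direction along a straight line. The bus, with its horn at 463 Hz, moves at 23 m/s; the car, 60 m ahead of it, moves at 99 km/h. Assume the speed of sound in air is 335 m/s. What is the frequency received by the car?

99 km/h = 27.5 m/s.
The car is ahead, so the bus is moving toward it while the car is moving away from the bus.
With source approaching and observer receding, f' = f · (v − v_o)/(v − v_s).
f' = 463 × (335 − 27.5)/(335 − 23) = 463 × 307.5/312 ≈ 456 Hz.

456 Hz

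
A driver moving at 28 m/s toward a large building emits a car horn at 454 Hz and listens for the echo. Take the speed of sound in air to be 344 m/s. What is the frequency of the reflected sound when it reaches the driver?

534 Hz

The large building receives the sound from a moving source: f₁ = f₀ · v/(v − v_e) = 454 × 344/316 ≈ 494 Hz.
On the return leg the driver is a moving observer: f₂ = f₁ · (v + v_e)/v = 494 × 372/344 ≈ 534 Hz.
Equivalently f₂ = f₀ · (v + v_e)/(v − v_e).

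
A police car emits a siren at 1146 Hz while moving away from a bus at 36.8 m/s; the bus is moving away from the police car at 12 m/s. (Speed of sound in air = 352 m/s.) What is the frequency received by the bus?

1002 Hz

General Doppler shift: f' = f · (v − v_o)/(v + v_s).
f' = 1146 × (352 − 12)/(352 + 36.8) = 1146 × 340/388.8 ≈ 1002 Hz.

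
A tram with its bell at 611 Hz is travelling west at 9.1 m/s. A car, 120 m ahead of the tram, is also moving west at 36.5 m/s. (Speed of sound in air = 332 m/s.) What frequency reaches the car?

559 Hz

The car is ahead, so the tram is moving toward it while the car is moving away from the tram.
Both move, so f' = f · (v − v_o)/(v − v_s).
f' = 611 × (332 − 36.5)/(332 − 9.1) = 611 × 295.5/322.9 ≈ 559 Hz.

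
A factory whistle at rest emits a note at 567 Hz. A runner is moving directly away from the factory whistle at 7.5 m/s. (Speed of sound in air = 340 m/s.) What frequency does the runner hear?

554 Hz

Only the observer moves, away from the source, so f' = f · (v − v_o)/v.
f' = 567 × (340 − 7.5)/340 = 567 × 332.5/340 ≈ 554 Hz.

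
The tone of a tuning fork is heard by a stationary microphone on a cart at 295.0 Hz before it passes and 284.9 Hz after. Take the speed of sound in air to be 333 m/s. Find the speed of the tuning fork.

5.8 m/s

f₁/f₂ = (v + v_s)/(v − v_s), so v_s = v · (f₁ − f₂)/(f₁ + f₂).
v_s = 333 × (295.0 − 284.9)/(295.0 + 284.9) = 333 × 10.1/579.9 ≈ 5.8 m/s.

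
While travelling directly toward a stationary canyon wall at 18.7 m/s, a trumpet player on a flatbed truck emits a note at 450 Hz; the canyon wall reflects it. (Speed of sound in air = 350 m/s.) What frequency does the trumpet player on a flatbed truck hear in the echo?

501 Hz

The canyon wall receives the sound from a moving source: f₁ = f₀ · v/(v − v_e) = 450 × 350/331.3 ≈ 475 Hz.
On the return leg the trumpet player on a flatbed truck is a moving observer: f₂ = f₁ · (v + v_e)/v = 475 × 368.7/350 ≈ 501 Hz.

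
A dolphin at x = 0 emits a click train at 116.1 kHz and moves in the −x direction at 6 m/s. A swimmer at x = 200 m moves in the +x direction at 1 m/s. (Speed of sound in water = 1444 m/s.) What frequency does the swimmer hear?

115.5 kHz

The observer lies on the +x side, so the source is heading away from the observer and the observer is heading away from the source.
Both move, so f' = f · (v − v_o)/(v + v_s).
f' = 116.1 × (1444 − 1)/(1444 + 6) = 116.1 × 1443/1450 ≈ 115.5 kHz.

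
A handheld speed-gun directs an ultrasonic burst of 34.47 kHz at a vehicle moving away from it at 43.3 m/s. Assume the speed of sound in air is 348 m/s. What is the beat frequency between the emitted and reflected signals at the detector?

At the vehicle (a moving observer), f₁ = f₀ · (v − u)/v = 34.47 × 304.7/348 ≈ 30.18 kHz.
On reflection it acts as a source moving away from the stationary detector: f₂ = f₁ · v/(v + u) = 30.18 × 348/391.3 ≈ 26.84 kHz.
Beat frequency (with f₀ = 34470 Hz): |f₂ − f₀| = 2u·f₀/(v + u) = 2 × 43.3 × 34470/391.3 ≈ 7629 Hz.

7629 Hz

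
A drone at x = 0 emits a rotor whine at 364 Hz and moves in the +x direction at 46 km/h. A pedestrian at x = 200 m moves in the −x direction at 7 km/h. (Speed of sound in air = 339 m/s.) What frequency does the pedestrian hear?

46 km/h = 12.78 m/s; 7 km/h = 1.944 m/s.
The observer lies on the +x side, so the source is heading toward the observer and the observer is heading toward the source.
General Doppler shift: f' = f · (v + v_o)/(v − v_s).
f' = 364 × (339 + 1.944)/(339 − 12.78) = 364 × 340.94/326.22 ≈ 380 Hz.

380 Hz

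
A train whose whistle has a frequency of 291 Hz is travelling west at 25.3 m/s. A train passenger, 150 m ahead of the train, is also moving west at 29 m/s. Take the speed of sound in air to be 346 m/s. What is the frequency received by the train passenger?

The train passenger is ahead, so the train is moving toward it while the train passenger is moving away from the train.
With source approaching and observer receding, f' = f · (v − v_o)/(v − v_s).
f' = 291 × (346 − 29)/(346 − 25.3) = 291 × 317/320.7 ≈ 288 Hz.

288 Hz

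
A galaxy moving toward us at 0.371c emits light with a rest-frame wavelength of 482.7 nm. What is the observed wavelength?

327.0 nm

Relativistic Doppler for wavelength: λ' = λ₀ · √((1 − β)/(1 + β)).
λ' = 482.7 × √(0.6290/1.3710) = 482.7 × 0.67734 ≈ 327.0 nm.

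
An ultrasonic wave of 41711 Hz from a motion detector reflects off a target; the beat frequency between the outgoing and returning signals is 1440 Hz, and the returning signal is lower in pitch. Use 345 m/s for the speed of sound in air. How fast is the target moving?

6.1 m/s

Double Doppler shift off a moving reflector: f₂ = f₀ · (v + u)/(v − u) (u > 0 toward emitter).
Returning signal is lower, so f₂ = f₀ − Δf = 41711 − 1440 = 40271 Hz.
Rearranging, u = v · (f₂ − f₀)/(f₂ + f₀) = 345 × -1440/81982 ≈ -6.1 m/s.
So the target is moving at 6.1 m/s away from the emitter.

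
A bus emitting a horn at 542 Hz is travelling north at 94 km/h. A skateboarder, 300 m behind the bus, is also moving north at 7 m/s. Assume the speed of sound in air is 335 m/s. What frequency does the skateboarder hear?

94 km/h = 26.11 m/s.
The skateboarder is behind, so the bus is moving away from it while the skateboarder is moving toward the bus.
With source receding and observer approaching, f' = f · (v + v_o)/(v + v_s).
f' = 542 × (335 + 7)/(335 + 26.11) = 542 × 342/361.11 ≈ 513 Hz.

513 Hz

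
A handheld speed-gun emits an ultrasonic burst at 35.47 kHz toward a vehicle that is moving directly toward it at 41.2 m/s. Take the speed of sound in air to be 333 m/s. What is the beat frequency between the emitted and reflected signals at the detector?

At the vehicle (a moving observer), f₁ = f₀ · (v + u)/v = 35.47 × 374.2/333 ≈ 39.86 kHz.
On reflection it acts as a source moving toward the stationary detector: f₂ = f₁ · v/(v − u) = 39.86 × 333/291.8 ≈ 45.49 kHz.
Beat frequency (with f₀ = 35470 Hz): |f₂ − f₀| = 2u·f₀/(v − u) = 2 × 41.2 × 35470/291.8 ≈ 10016 Hz.

10016 Hz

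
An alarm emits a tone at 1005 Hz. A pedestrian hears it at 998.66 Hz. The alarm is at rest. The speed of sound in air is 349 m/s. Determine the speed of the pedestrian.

f' < f, so the pedestrian is receding.
f' = f · (v − v_o)/v ⇒ v_o = v · |f'/f − 1|.
v_o = 349 × |998.66/1005 − 1| = 349 × 0.006308 ≈ 2.20 m/s.

2.20 m/s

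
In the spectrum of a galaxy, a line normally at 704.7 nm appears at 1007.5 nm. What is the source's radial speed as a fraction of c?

0.343

λ'/λ₀ = 1.4297 > 1 (redshift), so the source is receding.
λ'/λ₀ = √((1 + β)/(1 − β)) for a receding source ⇒ β = (r² − 1)/(r² + 1) with r = λ'/λ₀.
β = (2.0440 − 1)/(2.0440 + 1) ≈ 0.343.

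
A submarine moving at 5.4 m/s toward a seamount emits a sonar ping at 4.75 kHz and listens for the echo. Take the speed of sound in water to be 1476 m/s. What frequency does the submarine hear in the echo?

4.78 kHz

The seamount receives the sound from a moving source: f₁ = f₀ · v/(v − v_e) = 4.75 × 1476/1470.6 ≈ 4.77 kHz.
On the return leg the submarine is a moving observer: f₂ = f₁ · (v + v_e)/v = 4.77 × 1481.4/1476 ≈ 4.78 kHz.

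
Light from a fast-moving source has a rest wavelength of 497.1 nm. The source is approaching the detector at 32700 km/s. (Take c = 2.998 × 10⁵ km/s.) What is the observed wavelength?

β = v/c = 32700/299800 = 0.1091.
Relativistic Doppler for wavelength: λ' = λ₀ · √((1 − β)/(1 + β)).
λ' = 497.1 × √(0.8909/1.1091) = 497.1 × 0.89627 ≈ 445.5 nm.

445.5 nm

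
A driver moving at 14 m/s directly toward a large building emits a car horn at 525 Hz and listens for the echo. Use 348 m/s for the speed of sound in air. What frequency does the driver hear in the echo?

The large building receives the sound from a moving source: f₁ = f₀ · v/(v − v_e) = 525 × 348/334 ≈ 547 Hz.
On the return leg the driver is a moving observer: f₂ = f₁ · (v + v_e)/v = 547 × 362/348 ≈ 569 Hz.

569 Hz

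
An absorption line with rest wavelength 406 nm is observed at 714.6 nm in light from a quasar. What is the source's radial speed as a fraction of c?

0.512

λ'/λ₀ = 1.7601 > 1 (redshift), so the source is receding.
λ'/λ₀ = √((1 + β)/(1 − β)) for a receding source ⇒ β = (r² − 1)/(r² + 1) with r = λ'/λ₀.
β = (3.0979 − 1)/(3.0979 + 1) ≈ 0.512.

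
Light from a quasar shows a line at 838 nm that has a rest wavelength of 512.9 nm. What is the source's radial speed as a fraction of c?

0.455

λ'/λ₀ = 1.6338 > 1 (redshift), so the source is receding.
λ'/λ₀ = √((1 + β)/(1 − β)) for a receding source ⇒ β = (r² − 1)/(r² + 1) with r = λ'/λ₀.
β = (2.6695 − 1)/(2.6695 + 1) ≈ 0.455.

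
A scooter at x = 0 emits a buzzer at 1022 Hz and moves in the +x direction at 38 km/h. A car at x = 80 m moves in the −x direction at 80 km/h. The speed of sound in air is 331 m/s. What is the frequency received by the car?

1127 Hz

38 km/h = 10.56 m/s; 80 km/h = 22.22 m/s.
The observer lies on the +x side, so the source is heading toward the observer and the observer is heading toward the source.
With source approaching and observer approaching, f' = f · (v + v_o)/(v − v_s).
f' = 1022 × (331 + 22.22)/(331 − 10.56) = 1022 × 353.22/320.44 ≈ 1127 Hz.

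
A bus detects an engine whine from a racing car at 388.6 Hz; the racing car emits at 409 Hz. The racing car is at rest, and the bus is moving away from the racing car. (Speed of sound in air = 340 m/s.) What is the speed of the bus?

17.0 m/s

f' = f · (v − v_o)/v ⇒ v_o = v · |f'/f − 1|.
v_o = 340 × |388.6/409 − 1| = 340 × 0.04988 ≈ 17.0 m/s.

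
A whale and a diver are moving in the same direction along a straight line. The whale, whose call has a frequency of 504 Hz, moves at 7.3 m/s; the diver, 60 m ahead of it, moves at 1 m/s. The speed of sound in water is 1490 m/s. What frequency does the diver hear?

The diver is ahead, so the whale is moving toward it while the diver is moving away from the whale.
Both move, so f' = f · (v − v_o)/(v − v_s).
f' = 504 × (1490 − 1)/(1490 − 7.3) = 504 × 1489/1482.7 ≈ 506 Hz.

506 Hz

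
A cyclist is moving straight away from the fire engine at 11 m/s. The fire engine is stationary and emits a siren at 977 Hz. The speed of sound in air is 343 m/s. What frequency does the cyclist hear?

946 Hz

Only the observer moves, away from the source, so f' = f · (v − v_o)/v.
f' = 977 × (343 − 11)/343 = 977 × 332/343 ≈ 946 Hz.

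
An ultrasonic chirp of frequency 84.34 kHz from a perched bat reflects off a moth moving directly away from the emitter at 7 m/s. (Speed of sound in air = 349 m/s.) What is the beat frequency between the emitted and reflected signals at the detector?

3317 Hz

At the moth (a moving observer), f₁ = f₀ · (v − u)/v = 84.34 × 342/349 ≈ 82.65 kHz.
On reflection it acts as a source moving away from the stationary detector: f₂ = f₁ · v/(v + u) = 82.65 × 349/356 ≈ 81.02 kHz.
Equivalently f₂ = f₀ · (v − u)/(v + u).
Beat frequency (with f₀ = 84340 Hz): |f₂ − f₀| = 2u·f₀/(v + u) = 2 × 7 × 84340/356 ≈ 3317 Hz.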